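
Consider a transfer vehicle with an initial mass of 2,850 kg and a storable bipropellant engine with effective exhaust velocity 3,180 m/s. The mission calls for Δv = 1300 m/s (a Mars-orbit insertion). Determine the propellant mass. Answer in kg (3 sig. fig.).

propellant mass ≈ 956 kg

Using Δv = v_e ln(m₀/m_f): m₀/m_f = exp(Δv / v_e) = exp(1300 / 3180.0) = exp(0.4088) = 1.5050.
m_f = 2,850 / 1.5050 = 1,893.69 kg, so propellant = m₀ − m_f = 2,850 − 1,893.69 = 956.31 kg.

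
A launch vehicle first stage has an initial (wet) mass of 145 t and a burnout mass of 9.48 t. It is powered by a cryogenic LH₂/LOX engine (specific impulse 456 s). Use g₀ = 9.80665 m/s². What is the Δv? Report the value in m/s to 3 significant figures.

v_e = Isp · g₀ = 456 × 9.80665 = 4471.8 m/s.
Rocket equation: Δv = v_e · ln(m₀/m_f) = 4471.8 × ln(15.3) = 4471.8 × 2.7275 ≈ 12197.1 m/s.

Δv ≈ 12200 m/s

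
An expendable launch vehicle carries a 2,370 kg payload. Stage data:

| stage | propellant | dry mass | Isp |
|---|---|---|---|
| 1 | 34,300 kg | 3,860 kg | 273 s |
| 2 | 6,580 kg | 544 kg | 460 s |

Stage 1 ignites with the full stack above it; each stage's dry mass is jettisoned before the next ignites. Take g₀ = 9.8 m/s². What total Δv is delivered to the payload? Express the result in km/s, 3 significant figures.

Δv ≈ 8.73 km/s

Ignition mass of stage 1 = 34,300+3,860 + 6,580+544 + 2,370 = 47,654 kg.
Stage 1: m₀ = 47,654 kg, m_f = 47,654 − 34,300 = 13,354 kg; Δv = 273×9.8×ln(3.569) = 2675.4×1.2722 ≈ 3404 m/s.
Stage 2: m₀ = 9,494 kg, m_f = 9,494 − 6,580 = 2,914 kg; Δv = 460×9.8×ln(3.258) = 4508.0×1.1811 ≈ 5325 m/s.
Total Δv = 3404 + 5325 = 8729 m/s.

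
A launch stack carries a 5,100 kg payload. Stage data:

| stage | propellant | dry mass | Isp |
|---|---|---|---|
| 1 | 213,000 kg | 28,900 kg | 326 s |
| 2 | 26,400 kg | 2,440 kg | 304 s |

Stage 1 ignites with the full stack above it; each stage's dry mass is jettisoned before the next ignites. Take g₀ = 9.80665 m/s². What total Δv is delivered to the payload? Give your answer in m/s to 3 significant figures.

Ignition mass of stage 1 = 213,000+28,900 + 26,400+2,440 + 5,100 = 275,840 kg.
Stage 1: m₀ = 275,840 kg, m_f = 275,840 − 213,000 = 62,840 kg; Δv = 326×9.80665×ln(4.39) = 3197.0×1.4792 ≈ 4729 m/s.
Stage 2: m₀ = 33,940 kg, m_f = 33,940 − 26,400 = 7,540 kg; Δv = 304×9.80665×ln(4.501) = 2981.2×1.5044 ≈ 4485 m/s.
Total Δv = 4729 + 4485 = 9214 m/s.

Δv ≈ 9210 m/s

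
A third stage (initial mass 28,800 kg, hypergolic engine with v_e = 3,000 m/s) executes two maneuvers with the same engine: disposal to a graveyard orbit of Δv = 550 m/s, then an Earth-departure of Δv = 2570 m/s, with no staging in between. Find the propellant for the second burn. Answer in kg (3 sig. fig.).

After the first burn: m = 28800 × exp(−550/3000.0) = 28800 × 0.83249 = 23,975.7 kg.
After the second burn: m = 23,975.7 × exp(−2570/3000.0) = 23,975.7 × 0.42457 = 10,179.4 kg.
Second-burn propellant = 23,975.7 − 10,179.4 = 13,796.3 kg.

propellant for the second burn ≈ 13800 kg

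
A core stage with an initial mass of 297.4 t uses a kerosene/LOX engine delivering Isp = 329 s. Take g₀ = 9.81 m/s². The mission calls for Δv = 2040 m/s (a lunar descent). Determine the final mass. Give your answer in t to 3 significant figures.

v_e = Isp · g₀ = 329 × 9.81 = 3227.5 m/s.
m₀/m_f = exp(Δv / v_e) = exp(2040 / 3227.5) = exp(0.6321) = 1.8815.
m_f = m₀ / 1.8815 = 297.4 / 1.8815 = 158.065 t.

final mass ≈ 158 t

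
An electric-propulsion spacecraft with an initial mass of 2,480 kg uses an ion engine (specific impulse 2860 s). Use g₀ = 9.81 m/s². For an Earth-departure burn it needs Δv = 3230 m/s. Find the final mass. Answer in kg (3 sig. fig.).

final mass ≈ 2210 kg

v_e = Isp · g₀ = 2860 × 9.81 = 28056.6 m/s.
m₀/m_f = exp(Δv / v_e) = exp(3230 / 28056.6) = exp(0.1151) = 1.1220.
m_f = m₀ / 1.1220 = 2,480 / 1.1220 = 2,210.34 kg.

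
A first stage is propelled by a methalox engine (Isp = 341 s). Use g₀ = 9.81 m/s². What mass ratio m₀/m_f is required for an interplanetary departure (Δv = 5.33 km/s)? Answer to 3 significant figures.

mass ratio ≈ 4.92

v_e = Isp · g₀ = 341 × 9.81 = 3345.2 m/s.
Rocket equation: m₀/m_f = exp(Δv / v_e) = exp(5330 / 3345.2) = exp(1.5933) = 4.9201.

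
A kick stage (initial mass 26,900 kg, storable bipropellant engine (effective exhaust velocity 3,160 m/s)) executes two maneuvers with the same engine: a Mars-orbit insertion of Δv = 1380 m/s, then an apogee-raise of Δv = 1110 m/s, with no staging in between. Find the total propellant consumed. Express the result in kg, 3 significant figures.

total propellant consumed ≈ 14700 kg

After the first burn: m = 26900 × exp(−1380/3160.0) = 26900 × 0.64616 = 17,381.7 kg.
After the second burn: m = 17,381.7 × exp(−1110/3160.0) = 17,381.7 × 0.70380 = 12,233.2 kg.
Total propellant = m₀ − m_final = 26900 − 12,233.2 = 14,666.8 kg.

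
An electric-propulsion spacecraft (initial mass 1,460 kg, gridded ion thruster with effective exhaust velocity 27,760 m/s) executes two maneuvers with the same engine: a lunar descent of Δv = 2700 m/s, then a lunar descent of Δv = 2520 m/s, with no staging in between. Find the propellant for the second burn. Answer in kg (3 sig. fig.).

propellant for the second burn ≈ 115 kg

After the first burn: m = 1460 × exp(−2700/27760.0) = 1460 × 0.90732 = 1,324.69 kg.
After the second burn: m = 1,324.69 × exp(−2520/27760.0) = 1,324.69 × 0.91322 = 1,209.73 kg.
Second-burn propellant = 1,324.69 − 1,209.73 = 114.96 kg.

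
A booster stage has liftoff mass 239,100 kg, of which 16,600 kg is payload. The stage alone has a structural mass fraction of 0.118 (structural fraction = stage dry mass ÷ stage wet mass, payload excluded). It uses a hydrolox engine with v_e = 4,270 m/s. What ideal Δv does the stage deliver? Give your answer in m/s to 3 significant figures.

Stage wet mass = m₀ − payload = 239,100 − 16,600 = 222,500 kg.
Stage dry mass = ε × stage wet mass = 0.118 × 222,500 = 26,255 kg.
Burnout mass m_f = stage dry + payload = 26,255 + 16,600 = 42,855 kg.
Δv = v_e · ln(239,100/42,855) = 4270.0 × ln(5.579) = 4270.0 × 1.7191 ≈ 7340 m/s.

Δv ≈ 7340 m/s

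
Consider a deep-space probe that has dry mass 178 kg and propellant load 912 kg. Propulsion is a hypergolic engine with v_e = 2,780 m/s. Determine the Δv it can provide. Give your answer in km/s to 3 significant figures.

Δv ≈ 5.04 km/s

m₀ = m_dry + m_prop = 178 + 912 = 1,090 kg.
By the Tsiolkovsky rocket equation, Δv = v_e · ln(m₀/m_f) = 2780.0 × ln(6.124) = 2780.0 × 1.8121 ≈ 5037.8 m/s.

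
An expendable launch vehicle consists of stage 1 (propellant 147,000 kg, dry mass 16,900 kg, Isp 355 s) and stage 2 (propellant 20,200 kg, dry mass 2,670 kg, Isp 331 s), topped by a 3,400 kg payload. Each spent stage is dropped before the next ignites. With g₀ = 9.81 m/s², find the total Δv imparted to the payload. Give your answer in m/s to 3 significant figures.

Δv ≈ 9920 m/s

Ignition mass of stage 1 = 147,000+16,900 + 20,200+2,670 + 3,400 = 190,170 kg.
Stage 1: m₀ = 190,170 kg, m_f = 190,170 − 147,000 = 43,170 kg; Δv = 355×9.81×ln(4.405) = 3482.6×1.4828 ≈ 5164 m/s.
Stage 2: m₀ = 26,270 kg, m_f = 26,270 − 20,200 = 6,070 kg; Δv = 331×9.81×ln(4.328) = 3247.1×1.4651 ≈ 4757 m/s.
Total Δv = 5164 + 4757 = 9921 m/s.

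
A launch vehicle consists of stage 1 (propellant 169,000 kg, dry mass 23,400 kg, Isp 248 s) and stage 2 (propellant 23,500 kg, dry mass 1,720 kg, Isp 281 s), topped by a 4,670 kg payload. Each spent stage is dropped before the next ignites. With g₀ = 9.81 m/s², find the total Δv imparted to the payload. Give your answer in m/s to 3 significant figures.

Δv ≈ 7730 m/s

Ignition mass of stage 1 = 169,000+23,400 + 23,500+1,720 + 4,670 = 222,290 kg.
Stage 1: m₀ = 222,290 kg, m_f = 222,290 − 169,000 = 53,290 kg; Δv = 248×9.81×ln(4.171) = 2432.9×1.4282 ≈ 3475 m/s.
Stage 2: m₀ = 29,890 kg, m_f = 29,890 − 23,500 = 6,390 kg; Δv = 281×9.81×ln(4.678) = 2756.6×1.5428 ≈ 4253 m/s.
Total Δv = 3475 + 4253 = 7728 m/s.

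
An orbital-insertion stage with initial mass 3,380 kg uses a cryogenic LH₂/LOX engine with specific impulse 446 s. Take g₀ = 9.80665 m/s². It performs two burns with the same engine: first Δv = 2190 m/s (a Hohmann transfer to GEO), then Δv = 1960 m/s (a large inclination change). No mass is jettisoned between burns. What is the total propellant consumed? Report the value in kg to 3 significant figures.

v_e = Isp · g₀ = 446 × 9.80665 = 4373.8 m/s.
After the first burn: m = 3380 × exp(−2190/4373.8) = 3380 × 0.60610 = 2,048.62 kg.
After the second burn: m = 2,048.62 × exp(−1960/4373.8) = 2,048.62 × 0.63882 = 1,308.7 kg.
Total propellant = m₀ − m_final = 3380 − 1,308.7 = 2,071.3 kg.

total propellant consumed ≈ 2070 kg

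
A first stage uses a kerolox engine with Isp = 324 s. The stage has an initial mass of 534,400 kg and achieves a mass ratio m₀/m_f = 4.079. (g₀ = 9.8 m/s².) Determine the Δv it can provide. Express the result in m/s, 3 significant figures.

Δv ≈ 4460 m/s

v_e = Isp · g₀ = 324 × 9.8 = 3175.2 m/s.
Δv = v_e · ln(4.079) = 3175.2 × 1.4059 ≈ 4463.9 m/s.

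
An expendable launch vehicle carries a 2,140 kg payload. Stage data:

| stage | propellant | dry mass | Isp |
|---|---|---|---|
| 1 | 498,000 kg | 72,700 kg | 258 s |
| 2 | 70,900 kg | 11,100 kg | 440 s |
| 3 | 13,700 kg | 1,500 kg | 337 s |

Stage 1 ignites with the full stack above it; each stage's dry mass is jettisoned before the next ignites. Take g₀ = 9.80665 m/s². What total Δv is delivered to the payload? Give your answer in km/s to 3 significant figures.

Δv ≈ 14.0 km/s

Ignition mass of stage 1 = 498,000+72,700 + 70,900+11,100 + 13,700+1,500 + 2,140 = 670,040 kg.
Stage 1: m₀ = 670,040 kg, m_f = 670,040 − 498,000 = 172,040 kg; Δv = 258×9.80665×ln(3.895) = 2530.1×1.3596 ≈ 3440 m/s.
Stage 2: m₀ = 99,340 kg, m_f = 99,340 − 70,900 = 28,440 kg; Δv = 440×9.80665×ln(3.493) = 4314.9×1.2508 ≈ 5397 m/s.
Stage 3: m₀ = 17,340 kg, m_f = 17,340 − 13,700 = 3,640 kg; Δv = 337×9.80665×ln(4.764) = 3304.8×1.5610 ≈ 5159 m/s.
Total Δv = 3440 + 5397 + 5159 = 13996 m/s.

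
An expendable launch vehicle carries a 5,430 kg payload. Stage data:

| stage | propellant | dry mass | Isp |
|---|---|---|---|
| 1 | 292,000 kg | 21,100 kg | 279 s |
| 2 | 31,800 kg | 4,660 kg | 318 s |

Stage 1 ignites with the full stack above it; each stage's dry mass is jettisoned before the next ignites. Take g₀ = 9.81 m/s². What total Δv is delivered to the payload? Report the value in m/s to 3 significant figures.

Δv ≈ 9170 m/s

Ignition mass of stage 1 = 292,000+21,100 + 31,800+4,660 + 5,430 = 354,990 kg.
Stage 1: m₀ = 354,990 kg, m_f = 354,990 − 292,000 = 62,990 kg; Δv = 279×9.81×ln(5.636) = 2737.0×1.7291 ≈ 4733 m/s.
Stage 2: m₀ = 41,890 kg, m_f = 41,890 − 31,800 = 10,090 kg; Δv = 318×9.81×ln(4.152) = 3119.6×1.4235 ≈ 4441 m/s.
Total Δv = 4733 + 4441 = 9174 m/s.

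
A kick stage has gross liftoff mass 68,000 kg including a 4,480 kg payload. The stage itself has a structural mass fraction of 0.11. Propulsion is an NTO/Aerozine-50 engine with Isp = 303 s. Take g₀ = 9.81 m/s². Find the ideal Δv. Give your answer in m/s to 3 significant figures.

Stage wet mass = m₀ − payload = 68,000 − 4,480 = 63,520 kg.
Stage dry mass = ε × stage wet mass = 0.11 × 63,520 = 6,987.2 kg.
Burnout mass m_f = stage dry + payload = 6,987.2 + 4,480 = 11,467.2 kg.
v_e = Isp · g₀ = 303 × 9.81 = 2972.4 m/s.
Δv = v_e · ln(68,000/11,467.2) = 2972.4 × ln(5.93) = 2972.4 × 1.7800 ≈ 5291 m/s.

Δv ≈ 5290 m/s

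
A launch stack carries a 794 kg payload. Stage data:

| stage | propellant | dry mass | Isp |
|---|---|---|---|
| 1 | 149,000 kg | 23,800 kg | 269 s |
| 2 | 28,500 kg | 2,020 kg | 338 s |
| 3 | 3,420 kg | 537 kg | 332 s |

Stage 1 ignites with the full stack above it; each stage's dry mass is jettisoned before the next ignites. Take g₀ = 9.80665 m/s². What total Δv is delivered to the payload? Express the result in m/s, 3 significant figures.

Ignition mass of stage 1 = 149,000+23,800 + 28,500+2,020 + 3,420+537 + 794 = 208,071 kg.
Stage 1: m₀ = 208,071 kg, m_f = 208,071 − 149,000 = 59,071 kg; Δv = 269×9.80665×ln(3.522) = 2638.0×1.2591 ≈ 3322 m/s.
Stage 2: m₀ = 35,271 kg, m_f = 35,271 − 28,500 = 6,771 kg; Δv = 338×9.80665×ln(5.209) = 3314.6×1.6504 ≈ 5471 m/s.
Stage 3: m₀ = 4,751 kg, m_f = 4,751 − 3,420 = 1,331 kg; Δv = 332×9.80665×ln(3.569) = 3255.8×1.2724 ≈ 4143 m/s.
Total Δv = 3322 + 5471 + 4143 = 12936 m/s.

Δv ≈ 12900 m/s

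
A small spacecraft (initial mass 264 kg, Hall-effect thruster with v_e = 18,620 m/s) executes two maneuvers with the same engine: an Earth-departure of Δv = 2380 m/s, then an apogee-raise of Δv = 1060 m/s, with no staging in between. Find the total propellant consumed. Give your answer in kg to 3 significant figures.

total propellant consumed ≈ 44.5 kg

After the first burn: m = 264 × exp(−2380/18620.0) = 264 × 0.88001 = 232.323 kg.
After the second burn: m = 232.323 × exp(−1060/18620.0) = 232.323 × 0.94466 = 219.466 kg.
Total propellant = m₀ − m_final = 264 − 219.466 = 44.534 kg.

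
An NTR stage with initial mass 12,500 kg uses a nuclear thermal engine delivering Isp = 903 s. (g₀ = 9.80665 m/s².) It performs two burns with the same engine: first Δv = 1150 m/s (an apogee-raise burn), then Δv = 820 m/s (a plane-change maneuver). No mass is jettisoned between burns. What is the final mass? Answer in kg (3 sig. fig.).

final mass ≈ 10000 kg

v_e = Isp · g₀ = 903 × 9.80665 = 8855.4 m/s.
After the first burn: m = 12500 × exp(−1150/8855.4) = 12500 × 0.87821 = 10,977.6 kg.
After the second burn: m = 10,977.6 × exp(−820/8855.4) = 10,977.6 × 0.91156 = 10,006.7 kg.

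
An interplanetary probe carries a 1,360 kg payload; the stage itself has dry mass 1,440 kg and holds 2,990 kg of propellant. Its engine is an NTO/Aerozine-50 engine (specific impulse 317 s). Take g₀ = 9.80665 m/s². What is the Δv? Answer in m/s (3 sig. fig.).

Δv ≈ 2260 m/s

v_e = Isp · g₀ = 317 × 9.80665 = 3108.7 m/s.
m₀ = payload + dry + propellant = 1,360 + 1,440 + 2,990 = 5,790 kg.
m_f = payload + dry = 1,360 + 1,440 = 2,800 kg.
From the ideal rocket equation, Δv = v_e · ln(m₀/m_f) = 3108.7 × ln(2.068) = 3108.7 × 0.7265 ≈ 2258.5 m/s.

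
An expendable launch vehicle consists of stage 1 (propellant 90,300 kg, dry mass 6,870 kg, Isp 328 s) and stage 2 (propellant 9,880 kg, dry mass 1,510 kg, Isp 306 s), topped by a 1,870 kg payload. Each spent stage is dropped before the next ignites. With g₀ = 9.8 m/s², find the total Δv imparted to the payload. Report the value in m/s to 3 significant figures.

Ignition mass of stage 1 = 90,300+6,870 + 9,880+1,510 + 1,870 = 110,430 kg.
Stage 1: m₀ = 110,430 kg, m_f = 110,430 − 90,300 = 20,130 kg; Δv = 328×9.8×ln(5.486) = 3214.4×1.7022 ≈ 5471 m/s.
Stage 2: m₀ = 13,260 kg, m_f = 13,260 − 9,880 = 3,380 kg; Δv = 306×9.8×ln(3.923) = 2998.8×1.3669 ≈ 4099 m/s.
Total Δv = 5471 + 4099 = 9570 m/s.

Δv ≈ 9570 m/s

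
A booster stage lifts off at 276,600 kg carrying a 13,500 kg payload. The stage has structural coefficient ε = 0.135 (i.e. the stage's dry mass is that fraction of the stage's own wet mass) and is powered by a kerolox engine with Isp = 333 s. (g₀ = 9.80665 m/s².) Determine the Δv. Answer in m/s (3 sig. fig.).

Stage wet mass = m₀ − payload = 276,600 − 13,500 = 263,100 kg.
Stage dry mass = ε × stage wet mass = 0.135 × 263,100 = 35,518.5 kg.
Burnout mass m_f = stage dry + payload = 35,518.5 + 13,500 = 49,018.5 kg.
v_e = Isp · g₀ = 333 × 9.80665 = 3265.6 m/s.
From the ideal rocket equation, Δv = v_e · ln(276,600/49,018.5) = 3265.6 × ln(5.643) = 3265.6 × 1.7304 ≈ 5651 m/s.

Δv ≈ 5650 m/s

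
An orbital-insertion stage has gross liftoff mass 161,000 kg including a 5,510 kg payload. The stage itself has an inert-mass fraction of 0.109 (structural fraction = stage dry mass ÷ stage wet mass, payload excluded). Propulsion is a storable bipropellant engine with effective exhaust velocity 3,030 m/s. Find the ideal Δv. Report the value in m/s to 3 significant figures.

Stage wet mass = m₀ − payload = 161,000 − 5,510 = 155,490 kg.
Stage dry mass = ε × stage wet mass = 0.109 × 155,490 = 16,948.4 kg.
Burnout mass m_f = stage dry + payload = 16,948.4 + 5,510 = 22,458.4 kg.
Rocket equation: Δv = v_e · ln(161,000/22,458.4) = 3030.0 × ln(7.169) = 3030.0 × 1.9697 ≈ 5968 m/s.

Δv ≈ 5970 m/s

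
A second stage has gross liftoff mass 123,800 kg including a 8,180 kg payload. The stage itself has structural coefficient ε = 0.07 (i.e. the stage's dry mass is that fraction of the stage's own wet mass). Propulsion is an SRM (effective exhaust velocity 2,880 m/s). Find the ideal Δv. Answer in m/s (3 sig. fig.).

Stage wet mass = m₀ − payload = 123,800 − 8,180 = 115,620 kg.
Stage dry mass = ε × stage wet mass = 0.07 × 115,620 = 8,093.4 kg.
Burnout mass m_f = stage dry + payload = 8,093.4 + 8,180 = 16,273.4 kg.
From the ideal rocket equation, Δv = v_e · ln(123,800/16,273.4) = 2880.0 × ln(7.608) = 2880.0 × 2.0291 ≈ 5844 m/s.

Δv ≈ 5840 m/s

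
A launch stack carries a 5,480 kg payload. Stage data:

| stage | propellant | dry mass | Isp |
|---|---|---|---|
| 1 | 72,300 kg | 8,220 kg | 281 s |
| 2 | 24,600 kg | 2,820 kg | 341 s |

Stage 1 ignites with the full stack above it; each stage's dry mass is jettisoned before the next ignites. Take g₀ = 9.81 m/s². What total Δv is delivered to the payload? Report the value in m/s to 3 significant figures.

Ignition mass of stage 1 = 72,300+8,220 + 24,600+2,820 + 5,480 = 113,420 kg.
Stage 1: m₀ = 113,420 kg, m_f = 113,420 − 72,300 = 41,120 kg; Δv = 281×9.81×ln(2.758) = 2756.6×1.0146 ≈ 2797 m/s.
Stage 2: m₀ = 32,900 kg, m_f = 32,900 − 24,600 = 8,300 kg; Δv = 341×9.81×ln(3.964) = 3345.2×1.3772 ≈ 4607 m/s.
Total Δv = 2797 + 4607 = 7404 m/s.

Δv ≈ 7400 m/s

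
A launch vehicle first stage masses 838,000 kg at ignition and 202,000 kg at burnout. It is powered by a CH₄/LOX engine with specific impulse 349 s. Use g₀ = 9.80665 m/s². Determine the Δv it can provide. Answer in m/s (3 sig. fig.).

v_e = Isp · g₀ = 349 × 9.80665 = 3422.5 m/s.
By the Tsiolkovsky rocket equation, Δv = v_e · ln(m₀/m_f) = 3422.5 × ln(4.149) = 3422.5 × 1.4228 ≈ 4869.4 m/s.

Δv ≈ 4870 m/s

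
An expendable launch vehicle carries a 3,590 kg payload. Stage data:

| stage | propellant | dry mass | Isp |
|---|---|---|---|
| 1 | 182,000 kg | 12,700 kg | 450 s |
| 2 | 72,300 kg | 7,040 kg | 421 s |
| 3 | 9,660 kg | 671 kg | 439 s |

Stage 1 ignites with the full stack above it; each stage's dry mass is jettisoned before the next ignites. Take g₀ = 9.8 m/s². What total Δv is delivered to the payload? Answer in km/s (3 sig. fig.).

Δv ≈ 15.7 km/s

Ignition mass of stage 1 = 182,000+12,700 + 72,300+7,040 + 9,660+671 + 3,590 = 287,961 kg.
Stage 1: m₀ = 287,961 kg, m_f = 287,961 − 182,000 = 105,961 kg; Δv = 450×9.8×ln(2.718) = 4410.0×0.9998 ≈ 4409 m/s.
Stage 2: m₀ = 93,261 kg, m_f = 93,261 − 72,300 = 20,961 kg; Δv = 421×9.8×ln(4.449) = 4125.8×1.4927 ≈ 6159 m/s.
Stage 3: m₀ = 13,921 kg, m_f = 13,921 − 9,660 = 4,261 kg; Δv = 439×9.8×ln(3.267) = 4302.2×1.1839 ≈ 5093 m/s.
Total Δv = 4409 + 6159 + 5093 = 15661 m/s.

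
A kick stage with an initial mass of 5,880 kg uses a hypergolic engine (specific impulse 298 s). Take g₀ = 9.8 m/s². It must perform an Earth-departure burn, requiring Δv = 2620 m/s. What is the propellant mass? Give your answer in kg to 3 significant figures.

v_e = Isp · g₀ = 298 × 9.8 = 2920.4 m/s.
From the ideal rocket equation, m₀/m_f = exp(Δv / v_e) = exp(2620 / 2920.4) = exp(0.8971) = 2.4526.
m_f = 5,880 / 2.4526 = 2,397.46 kg, so propellant = m₀ − m_f = 5,880 − 2,397.46 = 3,482.54 kg.

propellant mass ≈ 3480 kg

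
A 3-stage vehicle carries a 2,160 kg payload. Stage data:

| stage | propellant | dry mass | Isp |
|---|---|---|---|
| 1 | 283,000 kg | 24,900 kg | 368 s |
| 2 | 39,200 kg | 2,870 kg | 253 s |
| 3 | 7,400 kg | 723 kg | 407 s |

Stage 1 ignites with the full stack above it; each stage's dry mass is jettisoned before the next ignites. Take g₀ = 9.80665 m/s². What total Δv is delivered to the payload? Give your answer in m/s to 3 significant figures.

Ignition mass of stage 1 = 283,000+24,900 + 39,200+2,870 + 7,400+723 + 2,160 = 360,253 kg.
Stage 1: m₀ = 360,253 kg, m_f = 360,253 − 283,000 = 77,253 kg; Δv = 368×9.80665×ln(4.663) = 3608.8×1.5397 ≈ 5557 m/s.
Stage 2: m₀ = 52,353 kg, m_f = 52,353 − 39,200 = 13,153 kg; Δv = 253×9.80665×ln(3.98) = 2481.1×1.3814 ≈ 3427 m/s.
Stage 3: m₀ = 10,283 kg, m_f = 10,283 − 7,400 = 2,883 kg; Δv = 407×9.80665×ln(3.567) = 3991.3×1.2717 ≈ 5076 m/s.
Total Δv = 5557 + 3427 + 5076 = 14060 m/s.

Δv ≈ 14100 m/s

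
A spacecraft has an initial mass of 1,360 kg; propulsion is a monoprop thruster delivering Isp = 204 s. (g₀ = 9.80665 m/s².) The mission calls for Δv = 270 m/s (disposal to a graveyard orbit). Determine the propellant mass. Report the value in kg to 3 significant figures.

v_e = Isp · g₀ = 204 × 9.80665 = 2000.6 m/s.
Rocket equation: m₀/m_f = exp(Δv / v_e) = exp(270 / 2000.6) = exp(0.1350) = 1.1445.
m_f = 1,360 / 1.1445 = 1,188.29 kg, so propellant = m₀ − m_f = 1,360 − 1,188.29 = 171.71 kg.

propellant mass ≈ 172 kg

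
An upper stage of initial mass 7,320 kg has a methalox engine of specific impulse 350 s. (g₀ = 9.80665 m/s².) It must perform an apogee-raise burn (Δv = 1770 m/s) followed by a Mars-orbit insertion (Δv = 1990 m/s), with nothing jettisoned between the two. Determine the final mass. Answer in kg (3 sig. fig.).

final mass ≈ 2450 kg

v_e = Isp · g₀ = 350 × 9.80665 = 3432.3 m/s.
After the first burn: m = 7320 × exp(−1770/3432.3) = 7320 × 0.59709 = 4,370.7 kg.
After the second burn: m = 4,370.7 × exp(−1990/3432.3) = 4,370.7 × 0.56002 = 2,447.68 kg.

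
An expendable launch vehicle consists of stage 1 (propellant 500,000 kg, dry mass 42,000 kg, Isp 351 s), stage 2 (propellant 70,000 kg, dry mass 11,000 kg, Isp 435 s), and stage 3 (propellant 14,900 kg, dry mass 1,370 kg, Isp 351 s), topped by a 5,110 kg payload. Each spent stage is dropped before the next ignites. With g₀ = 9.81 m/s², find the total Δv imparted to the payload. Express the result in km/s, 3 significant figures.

Ignition mass of stage 1 = 500,000+42,000 + 70,000+11,000 + 14,900+1,370 + 5,110 = 644,380 kg.
Stage 1: m₀ = 644,380 kg, m_f = 644,380 − 500,000 = 144,380 kg; Δv = 351×9.81×ln(4.463) = 3443.3×1.4958 ≈ 5151 m/s.
Stage 2: m₀ = 102,380 kg, m_f = 102,380 − 70,000 = 32,380 kg; Δv = 435×9.81×ln(3.162) = 4267.4×1.1512 ≈ 4912 m/s.
Stage 3: m₀ = 21,380 kg, m_f = 21,380 − 14,900 = 6,480 kg; Δv = 351×9.81×ln(3.299) = 3443.3×1.1937 ≈ 4110 m/s.
Total Δv = 5151 + 4912 + 4110 = 14173 m/s.

Δv ≈ 14.2 km/s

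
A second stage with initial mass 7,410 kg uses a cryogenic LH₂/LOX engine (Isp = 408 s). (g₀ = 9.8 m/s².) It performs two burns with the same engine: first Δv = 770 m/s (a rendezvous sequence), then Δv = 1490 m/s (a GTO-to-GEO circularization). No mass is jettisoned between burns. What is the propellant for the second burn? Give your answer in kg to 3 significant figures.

propellant for the second burn ≈ 1900 kg

v_e = Isp · g₀ = 408 × 9.8 = 3998.4 m/s.
After the first burn: m = 7410 × exp(−770/3998.4) = 7410 × 0.82483 = 6,111.99 kg.
After the second burn: m = 6,111.99 × exp(−1490/3998.4) = 6,111.99 × 0.68891 = 4,210.61 kg.
Second-burn propellant = 6,111.99 − 4,210.61 = 1,901.38 kg.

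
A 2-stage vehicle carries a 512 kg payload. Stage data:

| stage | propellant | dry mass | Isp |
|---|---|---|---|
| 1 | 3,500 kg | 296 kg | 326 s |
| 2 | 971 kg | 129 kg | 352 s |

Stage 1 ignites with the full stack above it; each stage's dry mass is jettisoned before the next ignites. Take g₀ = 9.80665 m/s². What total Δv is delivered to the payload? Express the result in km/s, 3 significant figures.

Ignition mass of stage 1 = 3,500+296 + 971+129 + 512 = 5,408 kg.
Stage 1: m₀ = 5,408 kg, m_f = 5,408 − 3,500 = 1,908 kg; Δv = 326×9.80665×ln(2.834) = 3197.0×1.0418 ≈ 3331 m/s.
Stage 2: m₀ = 1,612 kg, m_f = 1,612 − 971 = 641 kg; Δv = 352×9.80665×ln(2.515) = 3451.9×0.9222 ≈ 3183 m/s.
Total Δv = 3331 + 3183 = 6514 m/s.

Δv ≈ 6.51 km/s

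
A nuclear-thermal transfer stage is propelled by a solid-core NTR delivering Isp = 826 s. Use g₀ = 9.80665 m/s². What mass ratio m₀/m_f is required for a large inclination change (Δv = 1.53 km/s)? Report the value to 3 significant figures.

v_e = Isp · g₀ = 826 × 9.80665 = 8100.3 m/s.
Rocket equation: m₀/m_f = exp(Δv / v_e) = exp(1530 / 8100.3) = exp(0.1889) = 1.2079.

mass ratio ≈ 1.21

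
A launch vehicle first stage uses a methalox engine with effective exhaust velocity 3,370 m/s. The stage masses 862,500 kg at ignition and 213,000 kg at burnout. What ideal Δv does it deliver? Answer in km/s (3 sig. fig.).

Δv ≈ 4.71 km/s

From the ideal rocket equation, Δv = v_e · ln(m₀/m_f) = 3370.0 × ln(4.049) = 3370.0 × 1.3985 ≈ 4713.1 m/s.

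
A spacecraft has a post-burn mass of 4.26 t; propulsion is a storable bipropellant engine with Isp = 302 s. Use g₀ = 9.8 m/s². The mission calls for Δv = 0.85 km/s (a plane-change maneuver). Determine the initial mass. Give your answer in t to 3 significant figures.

v_e = Isp · g₀ = 302 × 9.8 = 2959.6 m/s.
Using Δv = v_e ln(m₀/m_f): m₀/m_f = exp(Δv / v_e) = exp(850 / 2959.6) = exp(0.2872) = 1.3327.
m₀ = m_f × 1.3327 = 4.26 × 1.3327 = 5.6773 t.

initial mass ≈ 5.68 t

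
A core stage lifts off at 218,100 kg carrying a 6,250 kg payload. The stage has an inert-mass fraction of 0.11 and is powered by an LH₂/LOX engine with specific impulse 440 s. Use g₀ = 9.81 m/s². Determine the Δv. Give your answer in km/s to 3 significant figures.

Δv ≈ 8.63 km/s

Stage wet mass = m₀ − payload = 218,100 − 6,250 = 211,850 kg.
Stage dry mass = ε × stage wet mass = 0.11 × 211,850 = 23,303.5 kg.
Burnout mass m_f = stage dry + payload = 23,303.5 + 6,250 = 29,553.5 kg.
v_e = Isp · g₀ = 440 × 9.81 = 4316.4 m/s.
By the Tsiolkovsky rocket equation, Δv = v_e · ln(218,100/29,553.5) = 4316.4 × ln(7.38) = 4316.4 × 1.9988 ≈ 8627 m/s.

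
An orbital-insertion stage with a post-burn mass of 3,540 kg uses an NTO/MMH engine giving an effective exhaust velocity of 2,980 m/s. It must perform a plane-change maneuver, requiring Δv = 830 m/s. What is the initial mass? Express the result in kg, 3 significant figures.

Rocket equation: m₀/m_f = exp(Δv / v_e) = exp(830 / 2980.0) = exp(0.2785) = 1.3212.
m₀ = m_f × 1.3212 = 3,540 × 1.3212 = 4,677.05 kg.

initial mass ≈ 4680 kg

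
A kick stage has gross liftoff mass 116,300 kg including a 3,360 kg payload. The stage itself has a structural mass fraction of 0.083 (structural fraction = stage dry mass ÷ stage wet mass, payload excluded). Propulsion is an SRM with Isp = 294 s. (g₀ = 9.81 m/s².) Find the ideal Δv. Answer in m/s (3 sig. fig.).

Stage wet mass = m₀ − payload = 116,300 − 3,360 = 112,940 kg.
Stage dry mass = ε × stage wet mass = 0.083 × 112,940 = 9,374.02 kg.
Burnout mass m_f = stage dry + payload = 9,374.02 + 3,360 = 12,734.02 kg.
v_e = Isp · g₀ = 294 × 9.81 = 2884.1 m/s.
By the Tsiolkovsky rocket equation, Δv = v_e · ln(116,300/12,734.02) = 2884.1 × ln(9.133) = 2884.1 × 2.2119 ≈ 6379 m/s.

Δv ≈ 6380 m/s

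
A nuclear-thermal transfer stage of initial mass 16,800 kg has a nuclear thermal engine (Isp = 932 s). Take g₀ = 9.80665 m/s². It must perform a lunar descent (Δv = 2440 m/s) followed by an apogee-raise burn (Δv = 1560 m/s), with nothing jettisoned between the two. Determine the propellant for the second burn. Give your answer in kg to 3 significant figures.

propellant for the second burn ≈ 2020 kg

v_e = Isp · g₀ = 932 × 9.80665 = 9139.8 m/s.
After the first burn: m = 16800 × exp(−2440/9139.8) = 16800 × 0.76570 = 12,863.8 kg.
After the second burn: m = 12,863.8 × exp(−1560/9139.8) = 12,863.8 × 0.84309 = 10,845.3 kg.
Second-burn propellant = 12,863.8 − 10,845.3 = 2,018.5 kg.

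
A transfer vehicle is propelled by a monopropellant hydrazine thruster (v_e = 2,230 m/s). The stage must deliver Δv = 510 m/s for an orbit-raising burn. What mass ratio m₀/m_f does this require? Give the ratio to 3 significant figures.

m₀/m_f = exp(Δv / v_e) = exp(510 / 2230.0) = exp(0.2287) = 1.2570.

mass ratio ≈ 1.26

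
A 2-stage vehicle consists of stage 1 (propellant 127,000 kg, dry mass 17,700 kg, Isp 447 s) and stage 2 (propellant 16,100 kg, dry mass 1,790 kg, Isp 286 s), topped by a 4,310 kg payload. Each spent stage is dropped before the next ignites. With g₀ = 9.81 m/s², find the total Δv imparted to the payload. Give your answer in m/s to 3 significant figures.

Δv ≈ 9900 m/s

Ignition mass of stage 1 = 127,000+17,700 + 16,100+1,790 + 4,310 = 166,900 kg.
Stage 1: m₀ = 166,900 kg, m_f = 166,900 − 127,000 = 39,900 kg; Δv = 447×9.81×ln(4.183) = 4385.1×1.4310 ≈ 6275 m/s.
Stage 2: m₀ = 22,200 kg, m_f = 22,200 − 16,100 = 6,100 kg; Δv = 286×9.81×ln(3.639) = 2805.7×1.2918 ≈ 3624 m/s.
Total Δv = 6275 + 3624 = 9899 m/s.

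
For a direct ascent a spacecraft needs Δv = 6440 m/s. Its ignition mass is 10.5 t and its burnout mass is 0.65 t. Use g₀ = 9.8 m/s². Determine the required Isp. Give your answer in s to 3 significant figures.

Isp ≈ 236 s

ln(m₀/m_f) = ln(10500/650) = ln(16.15) = 2.7822.
Using Δv = v_e ln(m₀/m_f): v_e = Δv / ln(m₀/m_f) = 6440 / 2.7822 = 2314.7 m/s.
Isp = v_e / g₀ = 2314.7 / 9.8 = 236.2 s.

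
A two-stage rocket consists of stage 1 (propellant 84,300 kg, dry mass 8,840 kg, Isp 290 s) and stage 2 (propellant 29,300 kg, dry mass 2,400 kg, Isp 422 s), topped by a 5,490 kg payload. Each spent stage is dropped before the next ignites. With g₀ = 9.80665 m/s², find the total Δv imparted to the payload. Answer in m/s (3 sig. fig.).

Δv ≈ 9380 m/s

Ignition mass of stage 1 = 84,300+8,840 + 29,300+2,400 + 5,490 = 130,330 kg.
Stage 1: m₀ = 130,330 kg, m_f = 130,330 − 84,300 = 46,030 kg; Δv = 290×9.80665×ln(2.831) = 2843.9×1.0408 ≈ 2960 m/s.
Stage 2: m₀ = 37,190 kg, m_f = 37,190 − 29,300 = 7,890 kg; Δv = 422×9.80665×ln(4.714) = 4138.4×1.5504 ≈ 6416 m/s.
Total Δv = 2960 + 6416 = 9376 m/s.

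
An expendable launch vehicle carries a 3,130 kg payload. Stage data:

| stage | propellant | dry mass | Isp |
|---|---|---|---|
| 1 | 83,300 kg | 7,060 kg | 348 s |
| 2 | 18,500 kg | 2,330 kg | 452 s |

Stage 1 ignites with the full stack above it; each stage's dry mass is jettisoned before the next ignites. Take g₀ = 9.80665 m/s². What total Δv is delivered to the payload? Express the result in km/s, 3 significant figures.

Δv ≈ 11.0 km/s

Ignition mass of stage 1 = 83,300+7,060 + 18,500+2,330 + 3,130 = 114,320 kg.
Stage 1: m₀ = 114,320 kg, m_f = 114,320 − 83,300 = 31,020 kg; Δv = 348×9.80665×ln(3.685) = 3412.7×1.3044 ≈ 4451 m/s.
Stage 2: m₀ = 23,960 kg, m_f = 23,960 − 18,500 = 5,460 kg; Δv = 452×9.80665×ln(4.388) = 4432.6×1.4789 ≈ 6556 m/s.
Total Δv = 4451 + 6556 = 11007 m/s.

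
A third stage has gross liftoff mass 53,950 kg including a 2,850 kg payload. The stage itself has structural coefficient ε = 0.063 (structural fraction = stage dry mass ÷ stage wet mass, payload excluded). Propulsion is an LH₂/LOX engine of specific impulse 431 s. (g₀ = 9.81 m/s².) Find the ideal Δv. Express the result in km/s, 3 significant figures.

Stage wet mass = m₀ − payload = 53,950 − 2,850 = 51,100 kg.
Stage dry mass = ε × stage wet mass = 0.063 × 51,100 = 3,219.3 kg.
Burnout mass m_f = stage dry + payload = 3,219.3 + 2,850 = 6,069.3 kg.
v_e = Isp · g₀ = 431 × 9.81 = 4228.1 m/s.
From the ideal rocket equation, Δv = v_e · ln(53,950/6,069.3) = 4228.1 × ln(8.889) = 4228.1 × 2.1848 ≈ 9238 m/s.

Δv ≈ 9.24 km/s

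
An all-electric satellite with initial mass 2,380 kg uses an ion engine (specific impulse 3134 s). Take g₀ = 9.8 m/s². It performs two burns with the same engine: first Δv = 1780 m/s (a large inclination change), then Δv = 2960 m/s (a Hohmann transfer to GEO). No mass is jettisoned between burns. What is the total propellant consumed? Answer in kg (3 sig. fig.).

total propellant consumed ≈ 340 kg

v_e = Isp · g₀ = 3134 × 9.8 = 30713.2 m/s.
After the first burn: m = 2380 × exp(−1780/30713.2) = 2380 × 0.94369 = 2,245.98 kg.
After the second burn: m = 2,245.98 × exp(−2960/30713.2) = 2,245.98 × 0.90812 = 2,039.62 kg.
Total propellant = m₀ − m_final = 2380 − 2,039.62 = 340.38 kg.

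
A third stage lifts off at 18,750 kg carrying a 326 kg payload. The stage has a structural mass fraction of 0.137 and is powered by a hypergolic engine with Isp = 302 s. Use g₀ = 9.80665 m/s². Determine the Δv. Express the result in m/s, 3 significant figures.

Stage wet mass = m₀ − payload = 18,750 − 326 = 18,424 kg.
Stage dry mass = ε × stage wet mass = 0.137 × 18,424 = 2,524.09 kg.
Burnout mass m_f = stage dry + payload = 2,524.09 + 326 = 2,850.09 kg.
v_e = Isp · g₀ = 302 × 9.80665 = 2961.6 m/s.
Δv = v_e · ln(18,750/2,850.09) = 2961.6 × ln(6.579) = 2961.6 × 1.8838 ≈ 5579 m/s.

Δv ≈ 5580 m/s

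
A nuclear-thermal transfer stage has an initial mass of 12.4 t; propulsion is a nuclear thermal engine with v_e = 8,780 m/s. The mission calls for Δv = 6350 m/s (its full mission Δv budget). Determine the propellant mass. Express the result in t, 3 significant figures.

m₀/m_f = exp(Δv / v_e) = exp(6350 / 8780.0) = exp(0.7232) = 2.0611.
m_f = 12.4 / 2.0611 = 6.0162 t, so propellant = m₀ − m_f = 12.4 − 6.0162 = 6.3838 t.

propellant mass ≈ 6.38 t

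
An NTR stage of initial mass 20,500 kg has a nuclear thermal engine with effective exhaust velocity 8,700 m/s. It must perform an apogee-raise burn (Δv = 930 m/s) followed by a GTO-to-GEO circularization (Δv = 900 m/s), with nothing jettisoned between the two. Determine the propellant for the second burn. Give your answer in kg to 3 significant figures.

After the first burn: m = 20500 × exp(−930/8700.0) = 20500 × 0.89862 = 18,421.7 kg.
After the second burn: m = 18,421.7 × exp(−900/8700.0) = 18,421.7 × 0.90172 = 16,611.2 kg.
Second-burn propellant = 18,421.7 − 16,611.2 = 1,810.5 kg.

propellant for the second burn ≈ 1810 kg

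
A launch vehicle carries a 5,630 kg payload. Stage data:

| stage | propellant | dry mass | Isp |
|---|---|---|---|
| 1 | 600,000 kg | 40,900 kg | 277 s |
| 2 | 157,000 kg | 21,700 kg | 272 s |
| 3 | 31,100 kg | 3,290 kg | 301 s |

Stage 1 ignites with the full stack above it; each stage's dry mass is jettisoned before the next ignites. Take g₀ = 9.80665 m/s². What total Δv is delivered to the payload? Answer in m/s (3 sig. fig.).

Δv ≈ 11100 m/s

Ignition mass of stage 1 = 600,000+40,900 + 157,000+21,700 + 31,100+3,290 + 5,630 = 859,620 kg.
Stage 1: m₀ = 859,620 kg, m_f = 859,620 − 600,000 = 259,620 kg; Δv = 277×9.80665×ln(3.311) = 2716.4×1.1973 ≈ 3252 m/s.
Stage 2: m₀ = 218,720 kg, m_f = 218,720 − 157,000 = 61,720 kg; Δv = 272×9.80665×ln(3.544) = 2667.4×1.2652 ≈ 3375 m/s.
Stage 3: m₀ = 40,020 kg, m_f = 40,020 − 31,100 = 8,920 kg; Δv = 301×9.80665×ln(4.487) = 2951.8×1.5011 ≈ 4431 m/s.
Total Δv = 3252 + 3375 + 4431 = 11058 m/s.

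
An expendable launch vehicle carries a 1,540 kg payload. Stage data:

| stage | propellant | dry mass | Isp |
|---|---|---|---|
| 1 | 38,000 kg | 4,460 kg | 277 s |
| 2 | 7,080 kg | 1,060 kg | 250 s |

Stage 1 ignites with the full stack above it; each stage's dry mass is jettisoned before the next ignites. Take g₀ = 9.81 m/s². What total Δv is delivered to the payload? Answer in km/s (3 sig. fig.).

Δv ≈ 6.77 km/s

Ignition mass of stage 1 = 38,000+4,460 + 7,080+1,060 + 1,540 = 52,140 kg.
Stage 1: m₀ = 52,140 kg, m_f = 52,140 − 38,000 = 14,140 kg; Δv = 277×9.81×ln(3.687) = 2717.4×1.3049 ≈ 3546 m/s.
Stage 2: m₀ = 9,680 kg, m_f = 9,680 − 7,080 = 2,600 kg; Δv = 250×9.81×ln(3.723) = 2452.5×1.3146 ≈ 3224 m/s.
Total Δv = 3546 + 3224 = 6770 m/s.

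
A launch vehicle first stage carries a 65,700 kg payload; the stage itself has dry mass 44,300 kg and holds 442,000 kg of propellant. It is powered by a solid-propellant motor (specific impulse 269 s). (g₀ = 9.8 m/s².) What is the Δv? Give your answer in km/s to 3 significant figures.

v_e = Isp · g₀ = 269 × 9.8 = 2636.2 m/s.
m₀ = payload + dry + propellant = 65,700 + 44,300 + 442,000 = 552,000 kg.
m_f = payload + dry = 65,700 + 44,300 = 110,000 kg.
Using Δv = v_e ln(m₀/m_f): Δv = v_e · ln(m₀/m_f) = 2636.2 × ln(5.018) = 2636.2 × 1.6131 ≈ 4252.4 m/s.

Δv ≈ 4.25 km/s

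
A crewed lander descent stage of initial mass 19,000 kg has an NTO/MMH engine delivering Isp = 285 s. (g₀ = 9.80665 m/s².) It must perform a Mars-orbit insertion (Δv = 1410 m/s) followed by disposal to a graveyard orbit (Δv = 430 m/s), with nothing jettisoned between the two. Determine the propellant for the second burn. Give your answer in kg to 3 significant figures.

propellant for the second burn ≈ 1640 kg

v_e = Isp · g₀ = 285 × 9.80665 = 2794.9 m/s.
After the first burn: m = 19000 × exp(−1410/2794.9) = 19000 × 0.60381 = 11,472.4 kg.
After the second burn: m = 11,472.4 × exp(−430/2794.9) = 11,472.4 × 0.85740 = 9,836.44 kg.
Second-burn propellant = 11,472.4 − 9,836.44 = 1,635.96 kg.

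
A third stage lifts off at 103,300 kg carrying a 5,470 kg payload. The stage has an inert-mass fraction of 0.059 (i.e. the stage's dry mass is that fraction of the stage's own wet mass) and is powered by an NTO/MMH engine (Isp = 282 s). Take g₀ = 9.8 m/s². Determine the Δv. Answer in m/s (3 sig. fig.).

Δv ≈ 6130 m/s

Stage wet mass = m₀ − payload = 103,300 − 5,470 = 97,830 kg.
Stage dry mass = ε × stage wet mass = 0.059 × 97,830 = 5,771.97 kg.
Burnout mass m_f = stage dry + payload = 5,771.97 + 5,470 = 11,241.97 kg.
v_e = Isp · g₀ = 282 × 9.8 = 2763.6 m/s.
By the Tsiolkovsky rocket equation, Δv = v_e · ln(103,300/11,241.97) = 2763.6 × ln(9.189) = 2763.6 × 2.2180 ≈ 6130 m/s.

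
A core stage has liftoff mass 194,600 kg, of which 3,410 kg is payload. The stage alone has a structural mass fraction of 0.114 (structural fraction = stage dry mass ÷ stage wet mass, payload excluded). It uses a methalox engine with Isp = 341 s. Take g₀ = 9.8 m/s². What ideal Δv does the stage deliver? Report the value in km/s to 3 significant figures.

Δv ≈ 6.83 km/s

Stage wet mass = m₀ − payload = 194,600 − 3,410 = 191,190 kg.
Stage dry mass = ε × stage wet mass = 0.114 × 191,190 = 21,795.7 kg.
Burnout mass m_f = stage dry + payload = 21,795.7 + 3,410 = 25,205.7 kg.
v_e = Isp · g₀ = 341 × 9.8 = 3341.8 m/s.
Using Δv = v_e ln(m₀/m_f): Δv = v_e · ln(194,600/25,205.7) = 3341.8 × ln(7.72) = 3341.8 × 2.0439 ≈ 6830 m/s.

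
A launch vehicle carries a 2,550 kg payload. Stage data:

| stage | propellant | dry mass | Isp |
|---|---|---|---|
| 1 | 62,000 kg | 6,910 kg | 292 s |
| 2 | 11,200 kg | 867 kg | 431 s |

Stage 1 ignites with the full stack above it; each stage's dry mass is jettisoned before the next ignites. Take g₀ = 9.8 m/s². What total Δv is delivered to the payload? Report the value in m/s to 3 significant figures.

Δv ≈ 10000 m/s

Ignition mass of stage 1 = 62,000+6,910 + 11,200+867 + 2,550 = 83,527 kg.
Stage 1: m₀ = 83,527 kg, m_f = 83,527 − 62,000 = 21,527 kg; Δv = 292×9.8×ln(3.88) = 2861.6×1.3559 ≈ 3880 m/s.
Stage 2: m₀ = 14,617 kg, m_f = 14,617 − 11,200 = 3,417 kg; Δv = 431×9.8×ln(4.278) = 4223.8×1.4534 ≈ 6139 m/s.
Total Δv = 3880 + 6139 = 10019 m/s.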